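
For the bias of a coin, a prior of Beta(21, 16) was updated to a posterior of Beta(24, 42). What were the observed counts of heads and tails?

3 heads and 26 tails

Beta is conjugate to the binomial likelihood: posterior = Beta(α+s, β+f).
Match parameters: s=24−21=3, f=42−16=26.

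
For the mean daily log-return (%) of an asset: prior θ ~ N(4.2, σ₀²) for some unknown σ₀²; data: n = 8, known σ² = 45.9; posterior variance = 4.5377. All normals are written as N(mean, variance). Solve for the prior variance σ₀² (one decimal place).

For the Normal–Normal model with known σ², precisions add: τ_n = τ₀ + n/σ².
So 1/σ₀² = 1/4.5377 − 8/45.9 = 0.220376 − 0.174292 = 0.046084.
Hence σ₀² = 1/0.046084 ≈ 21.7.

σ₀² = 21.7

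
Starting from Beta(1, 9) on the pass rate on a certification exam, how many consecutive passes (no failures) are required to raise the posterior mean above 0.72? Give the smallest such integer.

After k passes and 0 failures the posterior is Beta(1+k, 9), with mean (1+k)/(1+9+k).
Set (1+k)/(10+k) > 0.72 and solve: k > (0.72·10 − 1)/(1 − 0.72) = 22.143.
The smallest integer exceeding 22.143 is 23, and checking k=23: (24)/(33) = 0.7273 > 0.72.

k = 23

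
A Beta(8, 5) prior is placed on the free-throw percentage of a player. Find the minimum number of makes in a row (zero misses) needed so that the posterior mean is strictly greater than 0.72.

k = 5

After k makes and 0 misses the posterior is Beta(8+k, 5), with mean (8+k)/(8+5+k).
Set (8+k)/(13+k) > 0.72 and solve: k > (0.72·13 − 8)/(1 − 0.72) = 4.857.
The smallest integer exceeding 4.857 is 5, and checking k=5: (13)/(18) = 0.7222 > 0.72.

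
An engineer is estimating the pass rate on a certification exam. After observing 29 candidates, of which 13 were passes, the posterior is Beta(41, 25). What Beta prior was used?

Beta(28, 9)

Under Beta–binomial conjugacy the posterior parameters are (a+s, b+f).
So a = 41 − 13 = 28 and b = 25 − 16 = 9.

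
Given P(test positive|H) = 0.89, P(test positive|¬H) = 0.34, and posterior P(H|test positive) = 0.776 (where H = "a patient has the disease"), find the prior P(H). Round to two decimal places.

In odds form, posterior odds = prior odds × likelihood ratio, so prior odds = posterior odds ÷ LR.
Posterior odds = 0.776/(1−0.776) = 3.4643. LR = 0.89/0.34 = 2.6176.
Prior odds = 3.4643/2.6176 = 1.3235, so P(H) = 1.3235/(1+1.3235) ≈ 0.57.

P(H) = 0.57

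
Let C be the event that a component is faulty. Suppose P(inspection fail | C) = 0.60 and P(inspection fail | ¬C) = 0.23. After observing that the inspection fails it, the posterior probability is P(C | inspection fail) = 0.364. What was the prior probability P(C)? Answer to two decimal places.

P(C) = 0.18

Bayes' rule in odds form gives O(C|E) = O(C)·[P(E|C)/P(E|¬C)], hence O(C) = O(C|E)/LR.
Posterior odds = 0.364/(1−0.364) = 0.5723. LR = 0.60/0.23 = 2.6087.
Prior odds = 0.5723/2.6087 = 0.2194, so P(C) = 0.2194/(1+0.2194) ≈ 0.18.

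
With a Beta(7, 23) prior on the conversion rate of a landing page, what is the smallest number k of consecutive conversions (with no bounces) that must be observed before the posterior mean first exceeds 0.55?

After k conversions and 0 bounces the posterior is Beta(7+k, 23), with mean (7+k)/(7+23+k).
Set (7+k)/(30+k) > 0.55 and solve: k > (0.55·30 − 7)/(1 − 0.55) = 21.111.
The smallest integer exceeding 21.111 is 22.

k = 22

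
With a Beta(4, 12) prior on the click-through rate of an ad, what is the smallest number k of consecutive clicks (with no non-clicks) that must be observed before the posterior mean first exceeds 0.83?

k = 55

After k clicks and 0 non-clicks the posterior is Beta(4+k, 12), with mean (4+k)/(4+12+k).
Set (4+k)/(16+k) > 0.83 and solve: k > (0.83·16 − 4)/(1 − 0.83) = 54.588.
The smallest integer exceeding 54.588 is 55.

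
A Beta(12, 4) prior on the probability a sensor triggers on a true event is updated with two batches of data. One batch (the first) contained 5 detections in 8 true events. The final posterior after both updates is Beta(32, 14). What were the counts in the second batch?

15 detections and 7 misses

Because Beta–binomial updating is additive in the counts, the combined data contributed (α_post−α_prior, β_post−β_prior) successes and failures.
Total across both batches: 32−12=20 detections, 14−4=10 misses.
Subtract the first batch: 20−5=15 detections and 10−3=7 misses.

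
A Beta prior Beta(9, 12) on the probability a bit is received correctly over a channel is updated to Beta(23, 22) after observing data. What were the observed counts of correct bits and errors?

Beta is conjugate to the binomial likelihood: posterior = Beta(α+s, β+f).
So s = 23 − 9 = 14 and f = 22 − 12 = 10.

14 correct bits and 10 errors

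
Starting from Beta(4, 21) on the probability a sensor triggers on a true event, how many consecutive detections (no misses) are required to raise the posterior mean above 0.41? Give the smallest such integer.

k = 11

After k detections and 0 misses the posterior is Beta(4+k, 21), with mean (4+k)/(4+21+k).
Set (4+k)/(25+k) > 0.41 and solve: k > (0.41·25 − 4)/(1 − 0.41) = 10.593.
The smallest integer exceeding 10.593 is 11, and checking k=11: (15)/(36) = 0.4167 > 0.41.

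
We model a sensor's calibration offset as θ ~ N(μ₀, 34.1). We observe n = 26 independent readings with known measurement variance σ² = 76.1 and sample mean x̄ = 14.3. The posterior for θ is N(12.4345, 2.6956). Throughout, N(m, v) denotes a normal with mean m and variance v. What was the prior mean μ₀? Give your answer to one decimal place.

μ₀ = -9.3

With known observation variance, the Normal–Normal posterior has precision τ_n = τ₀ + n/σ² and mean μ_n = (τ₀μ₀ + (n/σ²)x̄)/τ_n.
Here τ₀ = 1/34.1 = 0.029326 and τ_data = 26/76.1 = 0.341656, so τ_n = 0.370982.
Rearranging for μ₀: μ₀ = (μ_n·τ_n − τ_data·x̄)/τ₀ = (12.4345·0.370982 − 0.341656·14.3) / 0.029326 = -0.272705/0.029326 ≈ -9.3.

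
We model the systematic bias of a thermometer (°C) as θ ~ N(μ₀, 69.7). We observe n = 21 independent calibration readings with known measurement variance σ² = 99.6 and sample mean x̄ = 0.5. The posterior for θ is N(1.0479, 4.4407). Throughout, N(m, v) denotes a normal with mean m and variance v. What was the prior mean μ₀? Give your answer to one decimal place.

μ₀ = 9.1

The posterior mean is a precision-weighted average: μ_n = (τ₀μ₀ + τ_data·x̄)/(τ₀+τ_data), with τ₀=1/σ₀² and τ_data=n/σ².
Here τ₀ = 1/69.7 = 0.014347 and τ_data = 21/99.6 = 0.210843, so τ_n = 0.225190.
Rearranging for μ₀: μ₀ = (μ_n·τ_n − τ_data·x̄)/τ₀ = (1.0479·0.225190 − 0.210843·0.5) / 0.014347 = 0.130555/0.014347 ≈ 9.1.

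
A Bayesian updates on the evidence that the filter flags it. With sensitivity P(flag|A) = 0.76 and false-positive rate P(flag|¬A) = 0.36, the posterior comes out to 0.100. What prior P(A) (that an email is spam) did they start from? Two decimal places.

P(A) = 0.05

Bayes' rule in odds form gives O(A|E) = O(A)·[P(E|A)/P(E|¬A)], hence O(A) = O(A|E)/LR.
Posterior odds = 0.100/(1−0.100) = 0.1111. LR = 0.76/0.36 = 2.1111.
Prior odds = 0.1111/2.1111 = 0.0526, so P(A) = 0.0526/(1+0.0526) ≈ 0.05.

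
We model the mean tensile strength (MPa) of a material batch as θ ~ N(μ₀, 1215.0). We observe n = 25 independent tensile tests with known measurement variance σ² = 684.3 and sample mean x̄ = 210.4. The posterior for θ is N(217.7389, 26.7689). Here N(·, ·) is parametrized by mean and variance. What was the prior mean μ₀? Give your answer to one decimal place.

μ₀ = 543.5

With known observation variance, the Normal–Normal posterior has precision τ_n = τ₀ + n/σ² and mean μ_n = (τ₀μ₀ + (n/σ²)x̄)/τ_n.
Here τ₀ = 1/1215.0 = 0.000823 and τ_data = 25/684.3 = 0.036534, so τ_n = 0.037357.
Rearranging for μ₀: μ₀ = (μ_n·τ_n − τ_data·x̄)/τ₀ = (217.7389·0.037357 − 0.036534·210.4) / 0.000823 = 0.447318/0.000823 ≈ 543.5.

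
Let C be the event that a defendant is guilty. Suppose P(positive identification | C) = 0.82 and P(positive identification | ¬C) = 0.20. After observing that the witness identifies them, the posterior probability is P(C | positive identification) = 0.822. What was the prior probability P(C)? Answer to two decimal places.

Bayes' rule in odds form gives O(C|E) = O(C)·[P(E|C)/P(E|¬C)], hence O(C) = O(C|E)/LR.
Posterior odds = 0.822/(1−0.822) = 4.6180. LR = 0.82/0.20 = 4.1000.
Prior odds = 4.6180/4.1000 = 1.1263, so P(C) = 1.1263/(1+1.1263) ≈ 0.53.

P(C) = 0.53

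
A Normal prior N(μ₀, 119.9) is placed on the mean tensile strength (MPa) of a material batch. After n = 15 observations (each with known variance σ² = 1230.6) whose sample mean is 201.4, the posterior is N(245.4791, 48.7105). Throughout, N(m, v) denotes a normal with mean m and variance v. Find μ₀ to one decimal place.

μ₀ = 309.9

With known observation variance, the Normal–Normal posterior has precision τ_n = τ₀ + n/σ² and mean μ_n = (τ₀μ₀ + (n/σ²)x̄)/τ_n.
Here τ₀ = 1/119.9 = 0.008340 and τ_data = 15/1230.6 = 0.012189, so τ_n = 0.020529.
Rearranging for μ₀: μ₀ = (μ_n·τ_n − τ_data·x̄)/τ₀ = (245.4791·0.020529 − 0.012189·201.4) / 0.008340 = 2.584576/0.008340 ≈ 309.9.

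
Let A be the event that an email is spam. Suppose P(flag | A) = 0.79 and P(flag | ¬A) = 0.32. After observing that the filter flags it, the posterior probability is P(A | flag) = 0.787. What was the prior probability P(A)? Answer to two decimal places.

Bayes' rule in odds form gives O(A|E) = O(A)·[P(E|A)/P(E|¬A)], hence O(A) = O(A|E)/LR.
Posterior odds = 0.787/(1−0.787) = 3.6948. LR = 0.79/0.32 = 2.4688.
Prior odds = 3.6948/2.4688 = 1.4966, so P(A) = 1.4966/(1+1.4966) ≈ 0.60.

P(A) = 0.60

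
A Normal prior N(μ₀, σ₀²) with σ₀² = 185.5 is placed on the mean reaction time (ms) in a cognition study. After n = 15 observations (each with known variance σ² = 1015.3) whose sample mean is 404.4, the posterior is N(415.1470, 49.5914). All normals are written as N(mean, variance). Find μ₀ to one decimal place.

μ₀ = 444.6

With known observation variance, the Normal–Normal posterior has precision τ_n = τ₀ + n/σ² and mean μ_n = (τ₀μ₀ + (n/σ²)x̄)/τ_n.
Here τ₀ = 1/185.5 = 0.005391 and τ_data = 15/1015.3 = 0.014774, so τ_n = 0.020165.
Rearranging for μ₀: μ₀ = (μ_n·τ_n − τ_data·x̄)/τ₀ = (415.1470·0.020165 − 0.014774·404.4) / 0.005391 = 2.396834/0.005391 ≈ 444.6.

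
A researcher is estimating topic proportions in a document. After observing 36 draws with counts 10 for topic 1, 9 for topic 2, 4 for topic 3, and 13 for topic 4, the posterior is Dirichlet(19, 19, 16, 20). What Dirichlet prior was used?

Dirichlet(9, 10, 12, 7)

For a Dirichlet(α) prior with multinomial counts c, the posterior is Dirichlet(α + c) componentwise.
Subtract each count from the matching posterior parameter: 19−10=9, 19−9=10, 16−4=12, 20−13=7.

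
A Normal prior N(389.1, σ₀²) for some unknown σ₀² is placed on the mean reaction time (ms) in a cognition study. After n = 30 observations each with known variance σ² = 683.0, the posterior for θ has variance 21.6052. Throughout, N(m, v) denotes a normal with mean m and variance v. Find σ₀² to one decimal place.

σ₀² = 423.5

Posterior precision equals prior precision plus data precision: 1/σ_n² = 1/σ₀² + n/σ².
So 1/σ₀² = 1/21.6052 − 30/683.0 = 0.046285 − 0.043924 = 0.002361.
Hence σ₀² = 1/0.002361 ≈ 423.5.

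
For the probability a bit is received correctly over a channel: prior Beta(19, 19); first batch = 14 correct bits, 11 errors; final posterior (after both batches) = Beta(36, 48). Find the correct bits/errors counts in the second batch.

Sequential conjugate updates are equivalent to a single update on the pooled data, so total successes = posterior α − prior α and total failures = posterior β − prior β.
Total across both batches: 36−19=17 correct bits, 48−19=29 errors.
Subtract the first batch: 17−14=3 correct bits and 29−11=18 errors.

3 correct bits and 18 errors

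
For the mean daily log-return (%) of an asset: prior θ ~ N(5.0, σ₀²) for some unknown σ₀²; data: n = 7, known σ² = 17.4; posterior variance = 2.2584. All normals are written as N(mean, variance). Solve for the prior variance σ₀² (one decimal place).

Posterior precision equals prior precision plus data precision: 1/σ_n² = 1/σ₀² + n/σ².
So 1/σ₀² = 1/2.2584 − 7/17.4 = 0.442791 − 0.402299 = 0.040492.
Hence σ₀² = 1/0.040492 ≈ 24.7.

σ₀² = 24.7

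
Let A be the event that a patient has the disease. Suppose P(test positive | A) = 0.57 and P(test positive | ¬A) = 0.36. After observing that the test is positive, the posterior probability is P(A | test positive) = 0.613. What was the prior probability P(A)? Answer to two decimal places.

P(A) = 0.50

In odds form, posterior odds = prior odds × likelihood ratio, so prior odds = posterior odds ÷ LR.
Posterior odds = 0.613/(1−0.613) = 1.5840. LR = 0.57/0.36 = 1.5833.
Prior odds = 1.5840/1.5833 = 1.0004, so P(A) = 1.0004/(1+1.0004) ≈ 0.50.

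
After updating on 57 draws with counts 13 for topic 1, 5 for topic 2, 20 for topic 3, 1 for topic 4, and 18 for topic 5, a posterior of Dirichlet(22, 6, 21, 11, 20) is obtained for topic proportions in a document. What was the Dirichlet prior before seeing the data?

For a Dirichlet(α) prior with multinomial counts c, the posterior is Dirichlet(α + c) componentwise.
Subtract each count from the matching posterior parameter: 22−13=9, 6−5=1, 21−20=1, 11−1=10, 20−18=2.

Dirichlet(9, 1, 1, 10, 2)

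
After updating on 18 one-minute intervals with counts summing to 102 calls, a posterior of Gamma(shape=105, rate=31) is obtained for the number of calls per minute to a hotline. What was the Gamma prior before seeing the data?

Gamma(shape=3, rate=13)

A Gamma(α, β) prior (rate parametrization) on a Poisson rate with n observations summing to S gives posterior Gamma(α+S, β+n).
So α = 105 − 102 = 3 and β = 31 − 18 = 13.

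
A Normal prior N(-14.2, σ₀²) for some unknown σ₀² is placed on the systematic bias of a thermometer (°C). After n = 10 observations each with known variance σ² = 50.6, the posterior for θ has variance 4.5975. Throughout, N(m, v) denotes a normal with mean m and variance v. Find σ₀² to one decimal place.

Posterior precision equals prior precision plus data precision: 1/σ_n² = 1/σ₀² + n/σ².
So 1/σ₀² = 1/4.5975 − 10/50.6 = 0.217510 − 0.197628 = 0.019882.
Hence σ₀² = 1/0.019882 ≈ 50.3.

σ₀² = 50.3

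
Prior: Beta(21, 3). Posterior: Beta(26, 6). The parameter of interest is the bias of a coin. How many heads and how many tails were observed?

A Beta(a, b) prior with s successes and f failures in binomial data gives a Beta(a+s, b+f) posterior.
So s = 26 − 21 = 5 and f = 6 − 3 = 3.

5 heads and 3 tails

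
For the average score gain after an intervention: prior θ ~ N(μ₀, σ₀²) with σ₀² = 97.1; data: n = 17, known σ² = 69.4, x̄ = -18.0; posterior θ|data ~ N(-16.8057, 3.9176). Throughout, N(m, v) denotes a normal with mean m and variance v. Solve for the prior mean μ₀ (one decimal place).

μ₀ = 11.6

The posterior mean is a precision-weighted average: μ_n = (τ₀μ₀ + τ_data·x̄)/(τ₀+τ_data), with τ₀=1/σ₀² and τ_data=n/σ².
Here τ₀ = 1/97.1 = 0.010299 and τ_data = 17/69.4 = 0.244957, so τ_n = 0.255256.
Rearranging for μ₀: μ₀ = (μ_n·τ_n − τ_data·x̄)/τ₀ = (-16.8057·0.255256 − 0.244957·-18.0) / 0.010299 = 0.119470/0.010299 ≈ 11.6.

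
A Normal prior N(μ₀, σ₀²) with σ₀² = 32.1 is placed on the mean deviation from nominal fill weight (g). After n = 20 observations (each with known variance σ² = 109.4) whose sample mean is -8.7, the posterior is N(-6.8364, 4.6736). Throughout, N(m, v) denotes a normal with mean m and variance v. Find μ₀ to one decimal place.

μ₀ = 4.1

The posterior mean is a precision-weighted average: μ_n = (τ₀μ₀ + τ_data·x̄)/(τ₀+τ_data), with τ₀=1/σ₀² and τ_data=n/σ².
Here τ₀ = 1/32.1 = 0.031153 and τ_data = 20/109.4 = 0.182815, so τ_n = 0.213968.
Rearranging for μ₀: μ₀ = (μ_n·τ_n − τ_data·x̄)/τ₀ = (-6.8364·0.213968 − 0.182815·-8.7) / 0.031153 = 0.127720/0.031153 ≈ 4.1.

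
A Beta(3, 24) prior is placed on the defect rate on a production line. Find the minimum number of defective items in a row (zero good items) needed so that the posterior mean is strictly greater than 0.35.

After k defective items and 0 good items the posterior is Beta(3+k, 24), with mean (3+k)/(3+24+k).
Set (3+k)/(27+k) > 0.35 and solve: k > (0.35·27 − 3)/(1 − 0.35) = 9.923.
The smallest integer exceeding 9.923 is 10, and checking k=10: (13)/(37) = 0.3514 > 0.35.

k = 10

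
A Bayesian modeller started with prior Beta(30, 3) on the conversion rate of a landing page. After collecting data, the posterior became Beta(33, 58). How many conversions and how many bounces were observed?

3 conversions and 55 bounces

Under Beta–binomial conjugacy the posterior parameters are (a+s, b+f).
Match parameters: s=33−30=3, f=58−3=55.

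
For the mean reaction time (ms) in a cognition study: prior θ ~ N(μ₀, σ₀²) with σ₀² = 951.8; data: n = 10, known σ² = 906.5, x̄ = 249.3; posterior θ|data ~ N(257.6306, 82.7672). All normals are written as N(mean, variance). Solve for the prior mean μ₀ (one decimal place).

μ₀ = 345.1

The posterior mean is a precision-weighted average: μ_n = (τ₀μ₀ + τ_data·x̄)/(τ₀+τ_data), with τ₀=1/σ₀² and τ_data=n/σ².
Here τ₀ = 1/951.8 = 0.001051 and τ_data = 10/906.5 = 0.011031, so τ_n = 0.012082.
Rearranging for μ₀: μ₀ = (μ_n·τ_n − τ_data·x̄)/τ₀ = (257.6306·0.012082 − 0.011031·249.3) / 0.001051 = 0.362665/0.001051 ≈ 345.1.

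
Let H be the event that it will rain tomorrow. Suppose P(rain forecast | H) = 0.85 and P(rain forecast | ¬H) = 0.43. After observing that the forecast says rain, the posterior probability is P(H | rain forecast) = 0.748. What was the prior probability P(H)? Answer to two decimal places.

In odds form, posterior odds = prior odds × likelihood ratio, so prior odds = posterior odds ÷ LR.
Posterior odds = 0.748/(1−0.748) = 2.9683. LR = 0.85/0.43 = 1.9767.
Prior odds = 2.9683/1.9767 = 1.5016, so P(H) = 1.5016/(1+1.5016) ≈ 0.60.

P(H) = 0.60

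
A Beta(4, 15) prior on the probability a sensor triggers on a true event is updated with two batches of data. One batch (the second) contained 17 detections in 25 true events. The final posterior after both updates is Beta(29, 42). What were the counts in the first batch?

Sequential conjugate updates are equivalent to a single update on the pooled data, so total successes = posterior α − prior α and total failures = posterior β − prior β.
Total across both batches: 29−4=25 detections, 42−15=27 misses.
Subtract the second batch: 25−17=8 detections and 27−8=19 misses.

8 detections and 19 misses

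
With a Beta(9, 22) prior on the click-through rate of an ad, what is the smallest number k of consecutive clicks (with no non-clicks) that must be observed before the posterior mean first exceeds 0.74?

After k clicks and 0 non-clicks the posterior is Beta(9+k, 22), with mean (9+k)/(9+22+k).
Set (9+k)/(31+k) > 0.74 and solve: k > (0.74·31 − 9)/(1 − 0.74) = 53.615.
The smallest integer exceeding 53.615 is 54.

k = 54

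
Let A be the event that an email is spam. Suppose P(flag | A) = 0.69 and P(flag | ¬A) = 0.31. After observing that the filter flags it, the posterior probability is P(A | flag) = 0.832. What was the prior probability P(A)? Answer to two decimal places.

In odds form, posterior odds = prior odds × likelihood ratio, so prior odds = posterior odds ÷ LR.
Posterior odds = 0.832/(1−0.832) = 4.9524. LR = 0.69/0.31 = 2.2258.
Prior odds = 4.9524/2.2258 = 2.2250, so P(A) = 2.2250/(1+2.2250) ≈ 0.69.

P(A) = 0.69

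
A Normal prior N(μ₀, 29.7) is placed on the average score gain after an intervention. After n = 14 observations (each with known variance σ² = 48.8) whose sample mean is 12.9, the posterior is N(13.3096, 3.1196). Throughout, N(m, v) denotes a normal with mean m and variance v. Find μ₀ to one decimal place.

μ₀ = 16.8

With known observation variance, the Normal–Normal posterior has precision τ_n = τ₀ + n/σ² and mean μ_n = (τ₀μ₀ + (n/σ²)x̄)/τ_n.
Here τ₀ = 1/29.7 = 0.033670 and τ_data = 14/48.8 = 0.286885, so τ_n = 0.320555.
Rearranging for μ₀: μ₀ = (μ_n·τ_n − τ_data·x̄)/τ₀ = (13.3096·0.320555 − 0.286885·12.9) / 0.033670 = 0.565642/0.033670 ≈ 16.8.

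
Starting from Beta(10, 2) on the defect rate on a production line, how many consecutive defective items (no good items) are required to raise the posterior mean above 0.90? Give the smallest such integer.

After k defective items and 0 good items the posterior is Beta(10+k, 2), with mean (10+k)/(10+2+k).
Set (10+k)/(12+k) > 0.90 and solve: k > (0.90·12 − 10)/(1 − 0.90) = 8.000.
The smallest integer exceeding 8.000 is 9.

k = 9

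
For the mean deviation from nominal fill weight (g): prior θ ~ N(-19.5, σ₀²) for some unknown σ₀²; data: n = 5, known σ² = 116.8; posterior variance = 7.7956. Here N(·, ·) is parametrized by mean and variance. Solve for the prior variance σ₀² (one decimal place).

σ₀² = 11.7

Posterior precision equals prior precision plus data precision: 1/σ_n² = 1/σ₀² + n/σ².
So 1/σ₀² = 1/7.7956 − 5/116.8 = 0.128277 − 0.042808 = 0.085469.
Hence σ₀² = 1/0.085469 ≈ 11.7.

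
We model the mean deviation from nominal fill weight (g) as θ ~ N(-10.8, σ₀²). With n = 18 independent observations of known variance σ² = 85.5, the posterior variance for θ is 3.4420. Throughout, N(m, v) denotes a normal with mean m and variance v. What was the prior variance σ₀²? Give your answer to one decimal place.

Posterior precision equals prior precision plus data precision: 1/σ_n² = 1/σ₀² + n/σ².
So 1/σ₀² = 1/3.4420 − 18/85.5 = 0.290529 − 0.210526 = 0.080003.
Hence σ₀² = 1/0.080003 ≈ 12.5.

σ₀² = 12.5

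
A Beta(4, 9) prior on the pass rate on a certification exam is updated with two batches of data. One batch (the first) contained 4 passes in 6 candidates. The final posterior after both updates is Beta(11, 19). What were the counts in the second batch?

Because Beta–binomial updating is additive in the counts, the combined data contributed (α_post−α_prior, β_post−β_prior) successes and failures.
Total across both batches: 11−4=7 passes, 19−9=10 failures.
Subtract the first batch: 7−4=3 passes and 10−2=8 failures.

3 passes and 8 failures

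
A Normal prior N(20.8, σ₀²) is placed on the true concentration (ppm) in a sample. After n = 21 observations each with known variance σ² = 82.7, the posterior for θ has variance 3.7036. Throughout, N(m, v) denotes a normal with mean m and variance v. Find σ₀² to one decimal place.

σ₀² = 62.2

Posterior precision equals prior precision plus data precision: 1/σ_n² = 1/σ₀² + n/σ².
So 1/σ₀² = 1/3.7036 − 21/82.7 = 0.270008 − 0.253930 = 0.016078.
Hence σ₀² = 1/0.016078 ≈ 62.2.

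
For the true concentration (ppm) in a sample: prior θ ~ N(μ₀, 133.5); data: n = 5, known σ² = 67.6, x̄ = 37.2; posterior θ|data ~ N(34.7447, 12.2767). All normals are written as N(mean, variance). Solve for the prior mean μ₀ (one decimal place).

With known observation variance, the Normal–Normal posterior has precision τ_n = τ₀ + n/σ² and mean μ_n = (τ₀μ₀ + (n/σ²)x̄)/τ_n.
Here τ₀ = 1/133.5 = 0.007491 and τ_data = 5/67.6 = 0.073964, so τ_n = 0.081455.
Rearranging for μ₀: μ₀ = (μ_n·τ_n − τ_data·x̄)/τ₀ = (34.7447·0.081455 − 0.073964·37.2) / 0.007491 = 0.078669/0.007491 ≈ 10.5.

μ₀ = 10.5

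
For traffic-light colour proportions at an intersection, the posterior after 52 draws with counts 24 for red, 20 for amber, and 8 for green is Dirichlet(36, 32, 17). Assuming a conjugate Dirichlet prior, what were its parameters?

For a Dirichlet(α) prior with multinomial counts c, the posterior is Dirichlet(α + c) componentwise.
Subtract each count from the matching posterior parameter: 36−24=12, 32−20=12, 17−8=9.

Dirichlet(12, 12, 9)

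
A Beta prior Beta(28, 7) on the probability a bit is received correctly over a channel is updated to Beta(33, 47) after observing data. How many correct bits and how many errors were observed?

5 correct bits and 40 errors

A Beta(α, β) prior with s successes and f failures in binomial data gives a Beta(α+s, β+f) posterior.
So s = 33 − 28 = 5 and f = 47 − 7 = 40.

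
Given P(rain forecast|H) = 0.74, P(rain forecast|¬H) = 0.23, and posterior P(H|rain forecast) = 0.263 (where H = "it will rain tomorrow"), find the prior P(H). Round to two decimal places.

P(H) = 0.10

Bayes' rule in odds form gives O(H|E) = O(H)·[P(E|H)/P(E|¬H)], hence O(H) = O(H|E)/LR.
Posterior odds = 0.263/(1−0.263) = 0.3569. LR = 0.74/0.23 = 3.2174.
Prior odds = 0.3569/3.2174 = 0.1109, so P(H) = 0.1109/(1+0.1109) ≈ 0.10.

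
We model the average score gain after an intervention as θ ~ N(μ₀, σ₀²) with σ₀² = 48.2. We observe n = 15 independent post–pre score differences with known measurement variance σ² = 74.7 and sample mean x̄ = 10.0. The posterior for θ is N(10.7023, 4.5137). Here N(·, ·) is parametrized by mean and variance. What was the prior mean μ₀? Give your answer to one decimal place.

The posterior mean is a precision-weighted average: μ_n = (τ₀μ₀ + τ_data·x̄)/(τ₀+τ_data), with τ₀=1/σ₀² and τ_data=n/σ².
Here τ₀ = 1/48.2 = 0.020747 and τ_data = 15/74.7 = 0.200803, so τ_n = 0.221550.
Rearranging for μ₀: μ₀ = (μ_n·τ_n − τ_data·x̄)/τ₀ = (10.7023·0.221550 − 0.200803·10.0) / 0.020747 = 0.363065/0.020747 ≈ 17.5.

μ₀ = 17.5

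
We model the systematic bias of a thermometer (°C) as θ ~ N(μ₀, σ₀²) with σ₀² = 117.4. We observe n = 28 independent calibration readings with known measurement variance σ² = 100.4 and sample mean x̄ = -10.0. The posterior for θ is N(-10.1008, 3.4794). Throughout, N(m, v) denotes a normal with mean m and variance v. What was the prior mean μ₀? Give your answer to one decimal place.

With known observation variance, the Normal–Normal posterior has precision τ_n = τ₀ + n/σ² and mean μ_n = (τ₀μ₀ + (n/σ²)x̄)/τ_n.
Here τ₀ = 1/117.4 = 0.008518 and τ_data = 28/100.4 = 0.278884, so τ_n = 0.287402.
Rearranging for μ₀: μ₀ = (μ_n·τ_n − τ_data·x̄)/τ₀ = (-10.1008·0.287402 − 0.278884·-10.0) / 0.008518 = -0.114150/0.008518 ≈ -13.4.

μ₀ = -13.4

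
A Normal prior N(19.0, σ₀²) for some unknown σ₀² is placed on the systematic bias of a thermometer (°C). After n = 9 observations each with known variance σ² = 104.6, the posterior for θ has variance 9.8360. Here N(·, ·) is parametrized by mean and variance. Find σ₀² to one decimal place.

σ₀² = 64.0

For the Normal–Normal model with known σ², precisions add: τ_n = τ₀ + n/σ².
So 1/σ₀² = 1/9.8360 − 9/104.6 = 0.101667 − 0.086042 = 0.015625.
Hence σ₀² = 1/0.015625 ≈ 64.0.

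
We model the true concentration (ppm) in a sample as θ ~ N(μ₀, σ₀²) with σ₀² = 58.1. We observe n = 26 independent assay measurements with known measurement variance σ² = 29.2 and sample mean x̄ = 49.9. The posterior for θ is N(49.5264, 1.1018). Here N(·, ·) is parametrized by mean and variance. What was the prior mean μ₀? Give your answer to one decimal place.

With known observation variance, the Normal–Normal posterior has precision τ_n = τ₀ + n/σ² and mean μ_n = (τ₀μ₀ + (n/σ²)x̄)/τ_n.
Here τ₀ = 1/58.1 = 0.017212 and τ_data = 26/29.2 = 0.890411, so τ_n = 0.907623.
Rearranging for μ₀: μ₀ = (μ_n·τ_n − τ_data·x̄)/τ₀ = (49.5264·0.907623 − 0.890411·49.9) / 0.017212 = 0.519791/0.017212 ≈ 30.2.

μ₀ = 30.2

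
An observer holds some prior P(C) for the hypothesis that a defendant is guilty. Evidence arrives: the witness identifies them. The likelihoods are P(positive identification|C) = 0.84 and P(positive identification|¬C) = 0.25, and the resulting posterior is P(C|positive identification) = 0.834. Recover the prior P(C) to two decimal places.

P(C) = 0.60

In odds form, posterior odds = prior odds × likelihood ratio, so prior odds = posterior odds ÷ LR.
Posterior odds = 0.834/(1−0.834) = 5.0241. LR = 0.84/0.25 = 3.3600.
Prior odds = 5.0241/3.3600 = 1.4953, so P(C) = 1.4953/(1+1.4953) ≈ 0.60.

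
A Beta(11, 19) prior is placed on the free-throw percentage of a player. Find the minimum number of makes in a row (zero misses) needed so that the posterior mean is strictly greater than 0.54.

k = 12

After k makes and 0 misses the posterior is Beta(11+k, 19), with mean (11+k)/(11+19+k).
Set (11+k)/(30+k) > 0.54 and solve: k > (0.54·30 − 11)/(1 − 0.54) = 11.304.
The smallest integer exceeding 11.304 is 12, and checking k=12: (23)/(42) = 0.5476 > 0.54.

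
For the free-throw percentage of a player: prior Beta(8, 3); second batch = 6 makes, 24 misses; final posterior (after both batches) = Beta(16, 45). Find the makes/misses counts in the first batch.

2 makes and 18 misses

Sequential conjugate updates are equivalent to a single update on the pooled data, so total successes = posterior α − prior α and total failures = posterior β − prior β.
Total across both batches: 16−8=8 makes, 45−3=42 misses.
Subtract the second batch: 8−6=2 makes and 42−24=18 misses.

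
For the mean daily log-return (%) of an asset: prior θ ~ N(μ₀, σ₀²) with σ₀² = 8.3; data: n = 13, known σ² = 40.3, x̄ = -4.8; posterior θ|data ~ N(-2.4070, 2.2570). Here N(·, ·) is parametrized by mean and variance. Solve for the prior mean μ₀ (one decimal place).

The posterior mean is a precision-weighted average: μ_n = (τ₀μ₀ + τ_data·x̄)/(τ₀+τ_data), with τ₀=1/σ₀² and τ_data=n/σ².
Here τ₀ = 1/8.3 = 0.120482 and τ_data = 13/40.3 = 0.322581, so τ_n = 0.443063.
Rearranging for μ₀: μ₀ = (μ_n·τ_n − τ_data·x̄)/τ₀ = (-2.4070·0.443063 − 0.322581·-4.8) / 0.120482 = 0.481936/0.120482 ≈ 4.0.

μ₀ = 4.0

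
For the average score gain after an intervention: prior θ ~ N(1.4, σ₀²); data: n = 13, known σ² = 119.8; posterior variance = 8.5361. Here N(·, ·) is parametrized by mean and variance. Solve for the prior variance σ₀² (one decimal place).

For the Normal–Normal model with known σ², precisions add: τ_n = τ₀ + n/σ².
So 1/σ₀² = 1/8.5361 − 13/119.8 = 0.117150 − 0.108514 = 0.008636.
Hence σ₀² = 1/0.008636 ≈ 115.8.

σ₀² = 115.8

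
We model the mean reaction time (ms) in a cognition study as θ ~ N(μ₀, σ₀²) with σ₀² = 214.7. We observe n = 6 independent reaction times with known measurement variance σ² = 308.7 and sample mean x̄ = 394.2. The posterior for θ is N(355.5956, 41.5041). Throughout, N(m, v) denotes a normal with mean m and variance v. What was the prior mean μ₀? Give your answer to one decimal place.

μ₀ = 194.5

With known observation variance, the Normal–Normal posterior has precision τ_n = τ₀ + n/σ² and mean μ_n = (τ₀μ₀ + (n/σ²)x̄)/τ_n.
Here τ₀ = 1/214.7 = 0.004658 and τ_data = 6/308.7 = 0.019436, so τ_n = 0.024094.
Rearranging for μ₀: μ₀ = (μ_n·τ_n − τ_data·x̄)/τ₀ = (355.5956·0.024094 − 0.019436·394.2) / 0.004658 = 0.906049/0.004658 ≈ 194.5.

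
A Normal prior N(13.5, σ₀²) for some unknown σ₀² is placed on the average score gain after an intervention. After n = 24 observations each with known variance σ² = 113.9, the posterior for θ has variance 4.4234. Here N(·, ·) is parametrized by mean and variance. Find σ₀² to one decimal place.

σ₀² = 65.1

Posterior precision equals prior precision plus data precision: 1/σ_n² = 1/σ₀² + n/σ².
So 1/σ₀² = 1/4.4234 − 24/113.9 = 0.226070 − 0.210711 = 0.015359.
Hence σ₀² = 1/0.015359 ≈ 65.1.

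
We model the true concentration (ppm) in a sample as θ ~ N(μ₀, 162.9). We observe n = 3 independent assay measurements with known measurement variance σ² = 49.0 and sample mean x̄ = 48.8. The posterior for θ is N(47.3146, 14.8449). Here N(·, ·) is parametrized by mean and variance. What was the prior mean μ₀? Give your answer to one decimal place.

μ₀ = 32.5

With known observation variance, the Normal–Normal posterior has precision τ_n = τ₀ + n/σ² and mean μ_n = (τ₀μ₀ + (n/σ²)x̄)/τ_n.
Here τ₀ = 1/162.9 = 0.006139 and τ_data = 3/49.0 = 0.061224, so τ_n = 0.067363.
Rearranging for μ₀: μ₀ = (μ_n·τ_n − τ_data·x̄)/τ₀ = (47.3146·0.067363 − 0.061224·48.8) / 0.006139 = 0.199522/0.006139 ≈ 32.5.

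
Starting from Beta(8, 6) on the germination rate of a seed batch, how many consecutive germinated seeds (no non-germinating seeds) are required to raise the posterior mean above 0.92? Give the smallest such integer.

After k germinated seeds and 0 non-germinating seeds the posterior is Beta(8+k, 6), with mean (8+k)/(8+6+k).
Set (8+k)/(14+k) > 0.92 and solve: k > (0.92·14 − 8)/(1 − 0.92) = 61.000.
The smallest integer exceeding 61.000 is 62.

k = 62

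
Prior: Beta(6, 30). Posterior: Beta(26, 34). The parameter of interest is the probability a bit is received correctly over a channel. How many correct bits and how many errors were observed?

Beta is conjugate to the binomial likelihood: posterior = Beta(α+s, β+f).
Match parameters: s=26−6=20, f=34−30=4.

20 correct bits and 4 errors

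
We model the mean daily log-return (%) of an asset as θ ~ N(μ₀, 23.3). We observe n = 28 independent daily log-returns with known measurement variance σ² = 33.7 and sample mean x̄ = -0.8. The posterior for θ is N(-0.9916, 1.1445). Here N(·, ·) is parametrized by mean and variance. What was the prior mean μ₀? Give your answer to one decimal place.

The posterior mean is a precision-weighted average: μ_n = (τ₀μ₀ + τ_data·x̄)/(τ₀+τ_data), with τ₀=1/σ₀² and τ_data=n/σ².
Here τ₀ = 1/23.3 = 0.042918 and τ_data = 28/33.7 = 0.830861, so τ_n = 0.873779.
Rearranging for μ₀: μ₀ = (μ_n·τ_n − τ_data·x̄)/τ₀ = (-0.9916·0.873779 − 0.830861·-0.8) / 0.042918 = -0.201750/0.042918 ≈ -4.7.

μ₀ = -4.7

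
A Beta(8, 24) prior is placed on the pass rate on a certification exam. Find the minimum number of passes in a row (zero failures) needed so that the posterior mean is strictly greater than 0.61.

After k passes and 0 failures the posterior is Beta(8+k, 24), with mean (8+k)/(8+24+k).
Set (8+k)/(32+k) > 0.61 and solve: k > (0.61·32 − 8)/(1 − 0.61) = 29.538.
The smallest integer exceeding 29.538 is 30.

k = 30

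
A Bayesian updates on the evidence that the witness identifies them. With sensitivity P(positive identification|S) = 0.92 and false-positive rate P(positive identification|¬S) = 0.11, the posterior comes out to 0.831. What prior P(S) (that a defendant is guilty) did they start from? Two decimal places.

Bayes' rule in odds form gives O(S|E) = O(S)·[P(E|S)/P(E|¬S)], hence O(S) = O(S|E)/LR.
Posterior odds = 0.831/(1−0.831) = 4.9172. LR = 0.92/0.11 = 8.3636.
Prior odds = 4.9172/8.3636 = 0.5879, so P(S) = 0.5879/(1+0.5879) ≈ 0.37.

P(S) = 0.37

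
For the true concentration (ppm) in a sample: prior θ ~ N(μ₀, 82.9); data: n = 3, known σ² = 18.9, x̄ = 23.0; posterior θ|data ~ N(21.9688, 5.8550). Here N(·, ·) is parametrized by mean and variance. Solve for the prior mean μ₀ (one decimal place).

μ₀ = 8.4

With known observation variance, the Normal–Normal posterior has precision τ_n = τ₀ + n/σ² and mean μ_n = (τ₀μ₀ + (n/σ²)x̄)/τ_n.
Here τ₀ = 1/82.9 = 0.012063 and τ_data = 3/18.9 = 0.158730, so τ_n = 0.170793.
Rearranging for μ₀: μ₀ = (μ_n·τ_n − τ_data·x̄)/τ₀ = (21.9688·0.170793 − 0.158730·23.0) / 0.012063 = 0.101327/0.012063 ≈ 8.4.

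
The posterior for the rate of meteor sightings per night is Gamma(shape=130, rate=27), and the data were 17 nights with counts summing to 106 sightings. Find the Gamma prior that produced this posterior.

Gamma–Poisson conjugacy: posterior shape = α + Σxᵢ, posterior rate = β + n.
So α = 130 − 106 = 24 and β = 27 − 17 = 10.

Gamma(shape=24, rate=10)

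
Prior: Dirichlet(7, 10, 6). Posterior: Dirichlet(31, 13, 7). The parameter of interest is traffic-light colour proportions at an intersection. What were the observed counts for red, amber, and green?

counts (24, 3, 1)

For a Dirichlet(α) prior with multinomial counts c, the posterior is Dirichlet(α + c) componentwise.
Counts are posterior − prior componentwise: 31−7=24, 13−10=3, 7−6=1.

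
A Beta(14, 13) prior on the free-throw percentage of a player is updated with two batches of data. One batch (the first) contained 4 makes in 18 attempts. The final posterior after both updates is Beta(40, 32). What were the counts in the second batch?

22 makes and 5 misses

Because Beta–binomial updating is additive in the counts, the combined data contributed (α_post−α_prior, β_post−β_prior) successes and failures.
Total across both batches: 40−14=26 makes, 32−13=19 misses.
Subtract the first batch: 26−4=22 makes and 19−14=5 misses.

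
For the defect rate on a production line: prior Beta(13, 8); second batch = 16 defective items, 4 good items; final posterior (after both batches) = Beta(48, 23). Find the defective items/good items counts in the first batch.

19 defective items and 11 good items

Sequential conjugate updates are equivalent to a single update on the pooled data, so total successes = posterior α − prior α and total failures = posterior β − prior β.
Total across both batches: 48−13=35 defective items, 23−8=15 good items.
Subtract the second batch: 35−16=19 defective items and 15−4=11 good items.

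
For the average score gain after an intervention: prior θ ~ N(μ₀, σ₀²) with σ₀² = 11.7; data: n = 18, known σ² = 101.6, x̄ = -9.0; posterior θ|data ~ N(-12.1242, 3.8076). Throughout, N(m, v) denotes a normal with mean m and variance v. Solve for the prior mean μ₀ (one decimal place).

With known observation variance, the Normal–Normal posterior has precision τ_n = τ₀ + n/σ² and mean μ_n = (τ₀μ₀ + (n/σ²)x̄)/τ_n.
Here τ₀ = 1/11.7 = 0.085470 and τ_data = 18/101.6 = 0.177165, so τ_n = 0.262635.
Rearranging for μ₀: μ₀ = (μ_n·τ_n − τ_data·x̄)/τ₀ = (-12.1242·0.262635 − 0.177165·-9.0) / 0.085470 = -1.589754/0.085470 ≈ -18.6.

μ₀ = -18.6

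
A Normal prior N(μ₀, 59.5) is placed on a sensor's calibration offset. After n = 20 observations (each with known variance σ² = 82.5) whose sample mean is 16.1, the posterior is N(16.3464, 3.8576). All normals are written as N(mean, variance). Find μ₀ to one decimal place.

With known observation variance, the Normal–Normal posterior has precision τ_n = τ₀ + n/σ² and mean μ_n = (τ₀μ₀ + (n/σ²)x̄)/τ_n.
Here τ₀ = 1/59.5 = 0.016807 and τ_data = 20/82.5 = 0.242424, so τ_n = 0.259231.
Rearranging for μ₀: μ₀ = (μ_n·τ_n − τ_data·x̄)/τ₀ = (16.3464·0.259231 − 0.242424·16.1) / 0.016807 = 0.334467/0.016807 ≈ 19.9.

μ₀ = 19.9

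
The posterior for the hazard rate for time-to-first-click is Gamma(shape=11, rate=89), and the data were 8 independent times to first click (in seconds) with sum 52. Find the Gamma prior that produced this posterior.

For an exponential likelihood with a Gamma(α, β) prior on the rate, n observations with total T give posterior Gamma(α+n, β+T).
So α = 11 − 8 = 3 and β = 89 − 52 = 37.

Gamma(shape=3, rate=37)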